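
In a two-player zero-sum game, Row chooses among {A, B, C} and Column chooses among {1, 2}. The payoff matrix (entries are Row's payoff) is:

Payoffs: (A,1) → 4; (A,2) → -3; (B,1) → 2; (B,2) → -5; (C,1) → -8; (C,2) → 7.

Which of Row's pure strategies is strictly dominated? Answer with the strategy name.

A gives a strictly higher payoff than B against every column: 4 > 2, -3 > -5.
So B is strictly dominated and Row never plays it.

B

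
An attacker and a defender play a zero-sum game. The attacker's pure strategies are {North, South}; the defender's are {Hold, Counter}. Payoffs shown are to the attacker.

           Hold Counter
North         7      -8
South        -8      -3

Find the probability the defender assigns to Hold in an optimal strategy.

1/4

Row minima: North → -8, South → -8; maximin = -8.
Column maxima: Hold → 7, Counter → -3; minimax = -3.
-8 ≠ -3, so there is no saddle point; optimal play is mixed.
Let the attacker play North with probability p. Expected payoff against Hold: 7p + (-8)(1−p) = 15p − 8; against Counter: (-8)p + (-3)(1−p) = −5p − 3.
Setting these equal: 15p − 8 = −5p − 3 ⇒ 20p = 5 ⇒ p = 1/4, and the value is (15)·(1/4) − 8 = -17/4.
For the defender: with q = P(Hold), equating North's and South's payoffs gives 15q − 8 = −5q − 3 ⇒ q = 1/4.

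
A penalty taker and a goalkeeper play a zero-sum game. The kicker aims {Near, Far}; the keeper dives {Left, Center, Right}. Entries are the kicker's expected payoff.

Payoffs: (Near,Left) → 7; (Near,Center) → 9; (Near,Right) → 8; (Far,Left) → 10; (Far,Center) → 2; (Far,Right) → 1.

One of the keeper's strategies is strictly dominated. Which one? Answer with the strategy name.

Right holds the kicker's payoff strictly below Center in every row: 8 < 9, 1 < 2.
So Center is strictly dominated for the keeper.

Center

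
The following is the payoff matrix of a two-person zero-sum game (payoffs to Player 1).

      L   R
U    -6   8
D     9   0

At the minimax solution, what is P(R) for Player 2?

15/23

Row minima: U → -6, D → 0; maximin = 0.
Column maxima: L → 9, R → 8; minimax = 8.
0 ≠ 8, so there is no saddle point; optimal play is mixed.
Let Player 1 play U with probability p. Expected payoff against L: (-6)p + 9(1−p) = −15p + 9; against R: 8p + 0(1−p) = 8p.
Setting these equal: −15p + 9 = 8p ⇒ −23p = -9 ⇒ p = 9/23, and the value is (-15)·(9/23) + 9 = 72/23.
For Player 2: with q = P(L), equating U's and D's payoffs gives −14q + 8 = 9q ⇒ q = 8/23.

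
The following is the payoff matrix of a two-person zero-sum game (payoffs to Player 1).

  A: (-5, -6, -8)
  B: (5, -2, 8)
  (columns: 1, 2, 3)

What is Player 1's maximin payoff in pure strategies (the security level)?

-2

Row minima: A → -8, B → -2.
The best of these is -2.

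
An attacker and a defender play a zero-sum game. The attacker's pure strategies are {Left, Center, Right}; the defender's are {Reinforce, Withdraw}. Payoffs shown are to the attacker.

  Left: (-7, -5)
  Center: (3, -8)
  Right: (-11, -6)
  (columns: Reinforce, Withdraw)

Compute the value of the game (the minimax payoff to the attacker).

-71/13

Row minima: Left → -7, Center → -8, Right → -11; maximin = -7.
Column maxima: Reinforce → 3, Withdraw → -5; minimax = -5.
-7 ≠ -5, so there is no saddle point; optimal play is mixed.
Right is strictly dominated by Left, so the attacker never plays it.
On the remaining 2×2 (Left, Center vs Reinforce, Withdraw):
Let the attacker play Left with probability p. Expected payoff against Reinforce: (-7)p + 3(1−p) = −10p + 3; against Withdraw: (-5)p + (-8)(1−p) = 3p − 8.
Setting these equal: −10p + 3 = 3p − 8 ⇒ −13p = -11 ⇒ p = 11/13, and the value is (-10)·(11/13) + 3 = -71/13.
For the defender: with q = P(Reinforce), equating Left's and Center's payoffs gives −2q − 5 = 11q − 8 ⇒ q = 3/13.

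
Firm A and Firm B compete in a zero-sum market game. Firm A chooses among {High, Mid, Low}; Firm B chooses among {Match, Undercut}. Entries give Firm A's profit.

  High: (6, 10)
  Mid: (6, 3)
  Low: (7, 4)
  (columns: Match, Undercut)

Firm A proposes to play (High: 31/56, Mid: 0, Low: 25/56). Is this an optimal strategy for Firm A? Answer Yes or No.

No

Against Match this mix gives (31/56)·6 + (25/56)·7 = 361/56.
Against Undercut this mix gives (31/56)·10 + (25/56)·4 = 205/28.
Firm B will play Match, holding Firm A to 361/56. Shifting weight toward the row that does better against Match would raise this floor (the equalizing mix achieves 46/7 against both Match and Undercut), so the proposed strategy is not optimal.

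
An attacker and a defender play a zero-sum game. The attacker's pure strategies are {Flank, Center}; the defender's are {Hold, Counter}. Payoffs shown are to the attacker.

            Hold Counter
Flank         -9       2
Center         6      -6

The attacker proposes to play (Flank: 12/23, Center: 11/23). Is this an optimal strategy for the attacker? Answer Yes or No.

Against Hold this mix gives (12/23)·(-9) + (11/23)·6 = -42/23.
Against Counter this mix gives (12/23)·2 + (11/23)·(-6) = -42/23.
All of the defender's active replies (Hold, Counter) yield -42/23, and no column does worse for the attacker. The mix makes the defender indifferent and guarantees -42/23, so it is optimal.

Yes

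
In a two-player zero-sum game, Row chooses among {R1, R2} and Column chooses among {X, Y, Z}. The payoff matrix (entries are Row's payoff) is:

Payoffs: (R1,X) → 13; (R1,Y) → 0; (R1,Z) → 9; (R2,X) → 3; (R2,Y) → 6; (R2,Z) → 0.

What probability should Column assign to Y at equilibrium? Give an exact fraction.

3/5

Row minima: R1 → 0, R2 → 0; maximin = 0.
Column maxima: X → 13, Y → 6, Z → 9; minimax = 6.
0 ≠ 6, so there is no saddle point; optimal play is mixed.
X is strictly dominated by Z (it gives Row strictly more in every row), so Column never plays it.
On the remaining 2×2 (R1, R2 vs Y, Z):
Let Row play R1 with probability p. Expected payoff against Y: 0p + 6(1−p) = −6p + 6; against Z: 9p + 0(1−p) = 9p.
Setting these equal: −6p + 6 = 9p ⇒ −15p = -6 ⇒ p = 2/5, and the value is (-6)·(2/5) + 6 = 18/5.
For Column: with q = P(Y), equating R1's and R2's payoffs gives −9q + 9 = 6q ⇒ q = 3/5.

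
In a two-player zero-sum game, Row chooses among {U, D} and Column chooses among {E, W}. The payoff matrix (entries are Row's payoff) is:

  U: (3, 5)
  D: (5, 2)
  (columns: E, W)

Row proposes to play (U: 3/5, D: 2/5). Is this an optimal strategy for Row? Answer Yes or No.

Against E this mix gives (3/5)·3 + (2/5)·5 = 19/5.
Against W this mix gives (3/5)·5 + (2/5)·2 = 19/5.
All of Column's active replies (E, W) yield 19/5, and no column does worse for Row. The mix makes Column indifferent and guarantees 19/5, so it is optimal.

Yes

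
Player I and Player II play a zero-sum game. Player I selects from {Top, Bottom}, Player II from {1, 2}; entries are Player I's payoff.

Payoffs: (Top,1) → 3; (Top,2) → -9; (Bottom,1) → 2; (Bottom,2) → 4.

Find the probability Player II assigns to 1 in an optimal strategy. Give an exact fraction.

13/14

Row minima: Top → -9, Bottom → 2; maximin = 2.
Column maxima: 1 → 3, 2 → 4; minimax = 3.
2 ≠ 3, so there is no saddle point; optimal play is mixed.
Let Player I play Top with probability p. Expected payoff against 1: 3p + 2(1−p) = p + 2; against 2: (-9)p + 4(1−p) = −13p + 4.
Setting these equal: p + 2 = −13p + 4 ⇒ 14p = 2 ⇒ p = 1/7, and the value is (1)·(1/7) + 2 = 15/7.
For Player II: with q = P(1), equating Top's and Bottom's payoffs gives 12q − 9 = −2q + 4 ⇒ q = 13/14.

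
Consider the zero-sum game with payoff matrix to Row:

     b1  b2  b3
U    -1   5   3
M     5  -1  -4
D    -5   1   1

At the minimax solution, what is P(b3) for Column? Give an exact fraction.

Row minima: U → -1, M → -4, D → -5; maximin = -1.
Column maxima: b1 → 5, b2 → 5, b3 → 3; minimax = 3.
-1 ≠ 3, so there is no saddle point; optimal play is mixed.
D is strictly dominated by U, so Row never plays it.
With D eliminated, b2 is strictly dominated by b3 (it gives Row strictly more in every remaining row), so Column never plays it.
On the remaining 2×2 (U, M vs b1, b3):
Let Row play U with probability p. Expected payoff against b1: (-1)p + 5(1−p) = −6p + 5; against b3: 3p + (-4)(1−p) = 7p − 4.
Setting these equal: −6p + 5 = 7p − 4 ⇒ −13p = -9 ⇒ p = 9/13, and the value is (-6)·(9/13) + 5 = 11/13.
For Column: with q = P(b1), equating U's and M's payoffs gives −4q + 3 = 9q − 4 ⇒ q = 7/13.

6/13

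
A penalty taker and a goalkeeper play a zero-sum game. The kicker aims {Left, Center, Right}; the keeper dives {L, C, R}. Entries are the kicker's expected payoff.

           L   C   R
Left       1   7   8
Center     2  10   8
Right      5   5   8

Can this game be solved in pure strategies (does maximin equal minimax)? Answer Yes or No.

Yes

Row minima: Left → 1, Center → 2, Right → 5; maximin = 5.
Column maxima: L → 5, C → 10, R → 8; minimax = 5.
maximin = minimax = 5, so a saddle point exists.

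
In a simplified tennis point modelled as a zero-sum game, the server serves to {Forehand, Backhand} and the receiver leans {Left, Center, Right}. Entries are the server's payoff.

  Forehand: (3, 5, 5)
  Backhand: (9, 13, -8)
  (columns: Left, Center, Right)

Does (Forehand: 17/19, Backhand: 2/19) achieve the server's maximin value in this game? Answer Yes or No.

Against Left this mix gives (17/19)·3 + (2/19)·9 = 69/19.
Against Center this mix gives (17/19)·5 + (2/19)·13 = 111/19.
Against Right this mix gives (17/19)·5 + (2/19)·(-8) = 69/19.
All of the receiver's active replies (Left, Right) yield 69/19, and no column does worse for the server. The mix makes the receiver indifferent and guarantees 69/19, so it is optimal.

Yes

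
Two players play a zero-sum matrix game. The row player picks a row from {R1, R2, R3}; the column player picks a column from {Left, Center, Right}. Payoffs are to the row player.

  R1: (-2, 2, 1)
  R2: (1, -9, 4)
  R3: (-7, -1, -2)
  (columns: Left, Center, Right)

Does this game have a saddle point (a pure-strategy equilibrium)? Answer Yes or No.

No

Row minima: R1 → -2, R2 → -9, R3 → -7; maximin = -2.
Column maxima: Left → 1, Center → 2, Right → 4; minimax = 1.
-2 ≠ 1, so no pure-strategy equilibrium exists.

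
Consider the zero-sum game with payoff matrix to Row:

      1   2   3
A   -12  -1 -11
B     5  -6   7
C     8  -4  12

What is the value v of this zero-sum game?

-56/23

Row minima: A → -12, B → -6, C → -4; maximin = -4.
Column maxima: 1 → 8, 2 → -1, 3 → 12; minimax = -1.
-4 ≠ -1, so there is no saddle point; optimal play is mixed.
B is strictly dominated by C, so Row never plays it.
3 is strictly dominated by 1 (it gives Row strictly more in every row), so Column never plays it.
On the remaining 2×2 (A, C vs 1, 2):
Let Row play A with probability p. Expected payoff against 1: (-12)p + 8(1−p) = −20p + 8; against 2: (-1)p + (-4)(1−p) = 3p − 4.
Setting these equal: −20p + 8 = 3p − 4 ⇒ −23p = -12 ⇒ p = 12/23, and the value is (-20)·(12/23) + 8 = -56/23.
For Column: with q = P(1), equating A's and C's payoffs gives −11q − 1 = 12q − 4 ⇒ q = 3/23.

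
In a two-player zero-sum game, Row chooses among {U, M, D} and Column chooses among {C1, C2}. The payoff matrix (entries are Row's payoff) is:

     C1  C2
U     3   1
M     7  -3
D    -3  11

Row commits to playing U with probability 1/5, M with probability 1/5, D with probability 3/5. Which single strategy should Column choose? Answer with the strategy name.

C1

If Column plays C1, Row's expected payoff is (1/5)·3 + (1/5)·7 + (3/5)·(-3) = 1/5.
If Column plays C2, Row's expected payoff is (1/5)·1 + (1/5)·(-3) + (3/5)·11 = 31/5.
Column minimizes Row's payoff; the smallest is 1/5, so the best response is C1.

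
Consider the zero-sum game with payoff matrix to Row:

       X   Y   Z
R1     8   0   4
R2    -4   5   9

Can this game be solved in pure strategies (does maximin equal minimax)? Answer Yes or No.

Row minima: R1 → 0, R2 → -4; maximin = 0.
Column maxima: X → 8, Y → 5, Z → 9; minimax = 5.
0 ≠ 5, so no pure-strategy equilibrium exists.

No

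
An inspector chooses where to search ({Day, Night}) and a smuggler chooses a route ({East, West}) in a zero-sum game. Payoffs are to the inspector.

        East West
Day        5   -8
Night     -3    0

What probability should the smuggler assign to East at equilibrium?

1/2

Row minima: Day → -8, Night → -3; maximin = -3.
Column maxima: East → 5, West → 0; minimax = 0.
-3 ≠ 0, so there is no saddle point; optimal play is mixed.
Let the inspector play Day with probability p. Expected payoff against East: 5p + (-3)(1−p) = 8p − 3; against West: (-8)p + 0(1−p) = −8p.
Setting these equal: 8p − 3 = −8p ⇒ 16p = 3 ⇒ p = 3/16, and the value is (8)·(3/16) − 3 = -3/2.
For the smuggler: with q = P(East), equating Day's and Night's payoffs gives 13q − 8 = −3q ⇒ q = 1/2.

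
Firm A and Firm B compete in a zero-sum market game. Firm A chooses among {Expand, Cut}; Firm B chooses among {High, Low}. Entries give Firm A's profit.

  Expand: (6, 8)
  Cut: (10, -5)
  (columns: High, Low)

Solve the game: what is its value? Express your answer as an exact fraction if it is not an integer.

110/17

Row minima: Expand → 6, Cut → -5; maximin = 6.
Column maxima: High → 10, Low → 8; minimax = 8.
6 ≠ 8, so there is no saddle point; optimal play is mixed.
Let Firm A play Expand with probability p. Expected payoff against High: 6p + 10(1−p) = −4p + 10; against Low: 8p + (-5)(1−p) = 13p − 5.
Setting these equal: −4p + 10 = 13p − 5 ⇒ −17p = -15 ⇒ p = 15/17, and the value is (-4)·(15/17) + 10 = 110/17.
For Firm B: with q = P(High), equating Expand's and Cut's payoffs gives −2q + 8 = 15q − 5 ⇒ q = 13/17.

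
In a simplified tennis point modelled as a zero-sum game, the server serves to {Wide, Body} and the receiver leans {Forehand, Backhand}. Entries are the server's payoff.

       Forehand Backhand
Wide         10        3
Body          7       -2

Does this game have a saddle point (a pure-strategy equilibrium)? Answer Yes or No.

Row minima: Wide → 3, Body → -2; maximin = 3.
Column maxima: Forehand → 10, Backhand → 3; minimax = 3.
maximin = minimax = 3, so a saddle point exists.

Yes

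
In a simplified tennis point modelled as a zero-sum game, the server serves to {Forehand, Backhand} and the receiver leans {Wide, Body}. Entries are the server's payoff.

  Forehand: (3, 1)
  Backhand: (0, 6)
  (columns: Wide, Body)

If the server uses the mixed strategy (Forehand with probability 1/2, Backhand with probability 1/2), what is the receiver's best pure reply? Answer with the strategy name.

Wide

If the receiver plays Wide, the server's expected payoff is (1/2)·3 + (1/2)·0 = 3/2.
If the receiver plays Body, the server's expected payoff is (1/2)·1 + (1/2)·6 = 7/2.
The receiver minimizes the server's payoff; the smallest is 3/2, so the best response is Wide.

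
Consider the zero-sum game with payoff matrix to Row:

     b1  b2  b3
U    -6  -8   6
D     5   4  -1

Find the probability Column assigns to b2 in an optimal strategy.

7/19

Row minima: U → -8, D → -1; maximin = -1.
Column maxima: b1 → 5, b2 → 4, b3 → 6; minimax = 4.
-1 ≠ 4, so there is no saddle point; optimal play is mixed.
b1 is strictly dominated by b2 (it gives Row strictly more in every row), so Column never plays it.
On the remaining 2×2 (U, D vs b2, b3):
Let Row play U with probability p. Expected payoff against b2: (-8)p + 4(1−p) = −12p + 4; against b3: 6p + (-1)(1−p) = 7p − 1.
Setting these equal: −12p + 4 = 7p − 1 ⇒ −19p = -5 ⇒ p = 5/19, and the value is (-12)·(5/19) + 4 = 16/19.
For Column: with q = P(b2), equating U's and D's payoffs gives −14q + 6 = 5q − 1 ⇒ q = 7/19.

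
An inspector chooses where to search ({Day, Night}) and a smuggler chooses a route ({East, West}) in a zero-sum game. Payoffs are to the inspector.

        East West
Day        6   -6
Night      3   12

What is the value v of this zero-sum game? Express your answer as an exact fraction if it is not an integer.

Row minima: Day → -6, Night → 3; maximin = 3.
Column maxima: East → 6, West → 12; minimax = 6.
3 ≠ 6, so there is no saddle point; optimal play is mixed.
Let the inspector play Day with probability p. Expected payoff against East: 6p + 3(1−p) = 3p + 3; against West: (-6)p + 12(1−p) = −18p + 12.
Setting these equal: 3p + 3 = −18p + 12 ⇒ 21p = 9 ⇒ p = 3/7, and the value is (3)·(3/7) + 3 = 30/7.
For the smuggler: with q = P(East), equating Day's and Night's payoffs gives 12q − 6 = −9q + 12 ⇒ q = 6/7.

30/7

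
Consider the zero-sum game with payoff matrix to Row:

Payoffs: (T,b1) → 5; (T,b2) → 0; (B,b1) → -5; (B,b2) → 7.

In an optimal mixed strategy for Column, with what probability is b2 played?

Row minima: T → 0, B → -5; maximin = 0.
Column maxima: b1 → 5, b2 → 7; minimax = 5.
0 ≠ 5, so there is no saddle point; optimal play is mixed.
Let Row play T with probability p. Expected payoff against b1: 5p + (-5)(1−p) = 10p − 5; against b2: 0p + 7(1−p) = −7p + 7.
Setting these equal: 10p − 5 = −7p + 7 ⇒ 17p = 12 ⇒ p = 12/17, and the value is (10)·(12/17) − 5 = 35/17.
For Column: with q = P(b1), equating T's and B's payoffs gives 5q = −12q + 7 ⇒ q = 7/17.

10/17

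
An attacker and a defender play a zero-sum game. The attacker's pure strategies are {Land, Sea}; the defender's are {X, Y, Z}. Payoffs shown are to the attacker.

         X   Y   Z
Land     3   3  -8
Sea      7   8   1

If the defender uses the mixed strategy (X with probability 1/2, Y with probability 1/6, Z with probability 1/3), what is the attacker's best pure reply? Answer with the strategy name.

Sea

Expected payoff of Land: (1/2)·3 + (1/6)·3 + (1/3)·(-8) = -2/3.
Expected payoff of Sea: (1/2)·7 + (1/6)·8 + (1/3)·1 = 31/6.
The largest is 31/6, so the attacker's best response is Sea.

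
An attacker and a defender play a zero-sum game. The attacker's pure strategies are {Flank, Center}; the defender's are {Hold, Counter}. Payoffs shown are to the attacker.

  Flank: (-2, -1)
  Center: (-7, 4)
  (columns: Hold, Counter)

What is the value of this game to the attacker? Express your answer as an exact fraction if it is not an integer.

-2

Row minima: Flank → -2, Center → -7; maximin = -2.
Column maxima: Hold → -2, Counter → 4; minimax = -2.
Since maximin = minimax = -2, there is a saddle point and the value is -2.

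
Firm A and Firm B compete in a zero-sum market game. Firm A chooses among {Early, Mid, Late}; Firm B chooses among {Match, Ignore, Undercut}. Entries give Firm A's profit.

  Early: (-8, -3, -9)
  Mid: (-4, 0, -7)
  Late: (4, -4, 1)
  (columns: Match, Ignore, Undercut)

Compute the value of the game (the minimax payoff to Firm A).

-7/3

Row minima: Early → -9, Mid → -7, Late → -4; maximin = -4.
Column maxima: Match → 4, Ignore → 0, Undercut → 1; minimax = 0.
-4 ≠ 0, so there is no saddle point; optimal play is mixed.
Early is strictly dominated by Mid, so Firm A never plays it.
Match is strictly dominated by Undercut (it gives Firm A strictly more in every row), so Firm B never plays it.
On the remaining 2×2 (Mid, Late vs Ignore, Undercut):
Let Firm A play Mid with probability p. Expected payoff against Ignore: 0p + (-4)(1−p) = 4p − 4; against Undercut: (-7)p + 1(1−p) = −8p + 1.
Setting these equal: 4p − 4 = −8p + 1 ⇒ 12p = 5 ⇒ p = 5/12, and the value is (4)·(5/12) − 4 = -7/3.
For Firm B: with q = P(Ignore), equating Mid's and Late's payoffs gives 7q − 7 = −5q + 1 ⇒ q = 2/3.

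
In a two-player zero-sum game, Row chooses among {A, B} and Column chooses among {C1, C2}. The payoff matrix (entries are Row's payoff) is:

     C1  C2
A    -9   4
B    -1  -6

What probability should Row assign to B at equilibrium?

13/18

Row minima: A → -9, B → -6; maximin = -6.
Column maxima: C1 → -1, C2 → 4; minimax = -1.
-6 ≠ -1, so there is no saddle point; optimal play is mixed.
Let Row play A with probability p. Expected payoff against C1: (-9)p + (-1)(1−p) = −8p − 1; against C2: 4p + (-6)(1−p) = 10p − 6.
Setting these equal: −8p − 1 = 10p − 6 ⇒ −18p = -5 ⇒ p = 5/18, and the value is (-8)·(5/18) − 1 = -29/9.
For Column: with q = P(C1), equating A's and B's payoffs gives −13q + 4 = 5q − 6 ⇒ q = 5/9.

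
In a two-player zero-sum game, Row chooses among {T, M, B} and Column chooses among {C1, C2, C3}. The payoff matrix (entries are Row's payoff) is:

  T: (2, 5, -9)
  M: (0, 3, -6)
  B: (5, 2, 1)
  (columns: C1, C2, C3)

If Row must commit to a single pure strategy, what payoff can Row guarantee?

Row minima: T → -9, M → -6, B → 1.
The best of these is 1.

1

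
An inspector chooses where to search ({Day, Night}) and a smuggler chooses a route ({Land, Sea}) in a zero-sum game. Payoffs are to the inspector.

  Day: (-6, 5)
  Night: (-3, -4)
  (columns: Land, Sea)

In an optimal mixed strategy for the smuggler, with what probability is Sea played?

Row minima: Day → -6, Night → -4; maximin = -4.
Column maxima: Land → -3, Sea → 5; minimax = -3.
-4 ≠ -3, so there is no saddle point; optimal play is mixed.
Let the inspector play Day with probability p. Expected payoff against Land: (-6)p + (-3)(1−p) = −3p − 3; against Sea: 5p + (-4)(1−p) = 9p − 4.
Setting these equal: −3p − 3 = 9p − 4 ⇒ −12p = -1 ⇒ p = 1/12, and the value is (-3)·(1/12) − 3 = -13/4.
For the smuggler: with q = P(Land), equating Day's and Night's payoffs gives −11q + 5 = q − 4 ⇒ q = 3/4.

1/4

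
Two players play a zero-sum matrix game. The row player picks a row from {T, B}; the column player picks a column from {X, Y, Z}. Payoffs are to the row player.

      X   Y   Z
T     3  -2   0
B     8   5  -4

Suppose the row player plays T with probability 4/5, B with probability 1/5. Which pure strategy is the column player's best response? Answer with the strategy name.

If the column player plays X, the row player's expected payoff is (4/5)·3 + (1/5)·8 = 4.
If the column player plays Y, the row player's expected payoff is (4/5)·(-2) + (1/5)·5 = -3/5.
If the column player plays Z, the row player's expected payoff is (4/5)·0 + (1/5)·(-4) = -4/5.
The column player minimizes the row player's payoff; the smallest is -4/5, so the best response is Z.

Z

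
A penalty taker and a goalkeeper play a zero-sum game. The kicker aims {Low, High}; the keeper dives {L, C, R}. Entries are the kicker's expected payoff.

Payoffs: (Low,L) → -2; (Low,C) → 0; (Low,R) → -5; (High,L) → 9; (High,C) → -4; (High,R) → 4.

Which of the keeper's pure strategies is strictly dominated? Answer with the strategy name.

L

R holds the kicker's payoff strictly below L in every row: -5 < -2, 4 < 9.
So L is strictly dominated for the keeper.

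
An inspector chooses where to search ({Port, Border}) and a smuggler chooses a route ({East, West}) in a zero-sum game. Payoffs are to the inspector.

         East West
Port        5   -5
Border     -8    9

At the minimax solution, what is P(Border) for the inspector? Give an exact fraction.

Row minima: Port → -5, Border → -8; maximin = -5.
Column maxima: East → 5, West → 9; minimax = 5.
-5 ≠ 5, so there is no saddle point; optimal play is mixed.
Let the inspector play Port with probability p. Expected payoff against East: 5p + (-8)(1−p) = 13p − 8; against West: (-5)p + 9(1−p) = −14p + 9.
Setting these equal: 13p − 8 = −14p + 9 ⇒ 27p = 17 ⇒ p = 17/27, and the value is (13)·(17/27) − 8 = 5/27.
For the smuggler: with q = P(East), equating Port's and Border's payoffs gives 10q − 5 = −17q + 9 ⇒ q = 14/27.

10/27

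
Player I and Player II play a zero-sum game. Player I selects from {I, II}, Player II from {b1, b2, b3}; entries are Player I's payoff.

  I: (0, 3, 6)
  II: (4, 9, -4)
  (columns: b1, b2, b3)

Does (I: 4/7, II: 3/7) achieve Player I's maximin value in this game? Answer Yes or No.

Against b1 this mix gives (4/7)·0 + (3/7)·4 = 12/7.
Against b2 this mix gives (4/7)·3 + (3/7)·9 = 39/7.
Against b3 this mix gives (4/7)·6 + (3/7)·(-4) = 12/7.
All of Player II's active replies (b1, b3) yield 12/7, and no column does worse for Player I. The mix makes Player II indifferent and guarantees 12/7, so it is optimal.

Yes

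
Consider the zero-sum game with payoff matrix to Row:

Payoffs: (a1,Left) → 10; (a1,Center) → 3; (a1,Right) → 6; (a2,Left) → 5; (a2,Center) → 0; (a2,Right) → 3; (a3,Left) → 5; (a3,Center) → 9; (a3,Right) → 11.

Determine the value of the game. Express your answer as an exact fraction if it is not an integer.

Row minima: a1 → 3, a2 → 0, a3 → 5; maximin = 5.
Column maxima: Left → 10, Center → 9, Right → 11; minimax = 9.
5 ≠ 9, so there is no saddle point; optimal play is mixed.
a2 is strictly dominated by a1, so Row never plays it.
Right is strictly dominated by Center (it gives Row strictly more in every row), so Column never plays it.
On the remaining 2×2 (a1, a3 vs Left, Center):
Let Row play a1 with probability p. Expected payoff against Left: 10p + 5(1−p) = 5p + 5; against Center: 3p + 9(1−p) = −6p + 9.
Setting these equal: 5p + 5 = −6p + 9 ⇒ 11p = 4 ⇒ p = 4/11, and the value is (5)·(4/11) + 5 = 75/11.
For Column: with q = P(Left), equating a1's and a3's payoffs gives 7q + 3 = −4q + 9 ⇒ q = 6/11.

75/11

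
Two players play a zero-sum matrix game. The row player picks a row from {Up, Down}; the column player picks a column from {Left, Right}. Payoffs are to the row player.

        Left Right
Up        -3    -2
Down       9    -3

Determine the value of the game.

-27/13

Row minima: Up → -3, Down → -3; maximin = -3.
Column maxima: Left → 9, Right → -2; minimax = -2.
-3 ≠ -2, so there is no saddle point; optimal play is mixed.
Let the row player play Up with probability p. Expected payoff against Left: (-3)p + 9(1−p) = −12p + 9; against Right: (-2)p + (-3)(1−p) = p − 3.
Setting these equal: −12p + 9 = p − 3 ⇒ −13p = -12 ⇒ p = 12/13, and the value is (-12)·(12/13) + 9 = -27/13.
For the column player: with q = P(Left), equating Up's and Down's payoffs gives −q − 2 = 12q − 3 ⇒ q = 1/13.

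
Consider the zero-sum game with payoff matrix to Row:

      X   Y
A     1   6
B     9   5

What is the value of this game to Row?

Row minima: A → 1, B → 5; maximin = 5.
Column maxima: X → 9, Y → 6; minimax = 6.
5 ≠ 6, so there is no saddle point; optimal play is mixed.
Let Row play A with probability p. Expected payoff against X: 1p + 9(1−p) = −8p + 9; against Y: 6p + 5(1−p) = p + 5.
Setting these equal: −8p + 9 = p + 5 ⇒ −9p = -4 ⇒ p = 4/9, and the value is (-8)·(4/9) + 9 = 49/9.
For Column: with q = P(X), equating A's and B's payoffs gives −5q + 6 = 4q + 5 ⇒ q = 1/9.

49/9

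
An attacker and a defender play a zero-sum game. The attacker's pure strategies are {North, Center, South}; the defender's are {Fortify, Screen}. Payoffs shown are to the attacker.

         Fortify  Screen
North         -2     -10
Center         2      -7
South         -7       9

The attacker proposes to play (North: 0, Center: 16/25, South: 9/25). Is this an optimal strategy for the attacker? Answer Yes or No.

Yes

Against Fortify this mix gives (16/25)·2 + (9/25)·(-7) = -31/25.
Against Screen this mix gives (16/25)·(-7) + (9/25)·9 = -31/25.
All of the defender's active replies (Fortify, Screen) yield -31/25, and no column does worse for the attacker. The mix makes the defender indifferent and guarantees -31/25, so it is optimal.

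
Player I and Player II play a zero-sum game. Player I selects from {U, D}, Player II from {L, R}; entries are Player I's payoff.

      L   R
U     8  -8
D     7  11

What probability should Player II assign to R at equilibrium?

Row minima: U → -8, D → 7; maximin = 7.
Column maxima: L → 8, R → 11; minimax = 8.
7 ≠ 8, so there is no saddle point; optimal play is mixed.
Let Player I play U with probability p. Expected payoff against L: 8p + 7(1−p) = p + 7; against R: (-8)p + 11(1−p) = −19p + 11.
Setting these equal: p + 7 = −19p + 11 ⇒ 20p = 4 ⇒ p = 1/5, and the value is (1)·(1/5) + 7 = 36/5.
For Player II: with q = P(L), equating U's and D's payoffs gives 16q − 8 = −4q + 11 ⇒ q = 19/20.

1/20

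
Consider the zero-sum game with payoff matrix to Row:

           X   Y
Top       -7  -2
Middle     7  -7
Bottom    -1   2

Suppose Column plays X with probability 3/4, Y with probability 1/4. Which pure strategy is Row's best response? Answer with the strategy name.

Expected payoff of Top: (3/4)·(-7) + (1/4)·(-2) = -23/4.
Expected payoff of Middle: (3/4)·7 + (1/4)·(-7) = 7/2.
Expected payoff of Bottom: (3/4)·(-1) + (1/4)·2 = -1/4.
The largest is 7/2, so Row's best response is Middle.

Middle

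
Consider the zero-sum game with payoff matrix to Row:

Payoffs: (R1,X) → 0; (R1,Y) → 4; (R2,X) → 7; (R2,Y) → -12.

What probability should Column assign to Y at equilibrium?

7/23

Row minima: R1 → 0, R2 → -12; maximin = 0.
Column maxima: X → 7, Y → 4; minimax = 4.
0 ≠ 4, so there is no saddle point; optimal play is mixed.
Let Row play R1 with probability p. Expected payoff against X: 0p + 7(1−p) = −7p + 7; against Y: 4p + (-12)(1−p) = 16p − 12.
Setting these equal: −7p + 7 = 16p − 12 ⇒ −23p = -19 ⇒ p = 19/23, and the value is (-7)·(19/23) + 7 = 28/23.
For Column: with q = P(X), equating R1's and R2's payoffs gives −4q + 4 = 19q − 12 ⇒ q = 16/23.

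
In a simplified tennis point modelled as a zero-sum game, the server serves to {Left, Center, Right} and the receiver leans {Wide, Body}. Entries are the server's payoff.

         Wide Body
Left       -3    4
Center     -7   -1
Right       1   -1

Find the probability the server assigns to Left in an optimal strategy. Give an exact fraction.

2/9

Row minima: Left → -3, Center → -7, Right → -1; maximin = -1.
Column maxima: Wide → 1, Body → 4; minimax = 1.
-1 ≠ 1, so there is no saddle point; optimal play is mixed.
Center is strictly dominated by Left, so the server never plays it.
On the remaining 2×2 (Left, Right vs Wide, Body):
Let the server play Left with probability p. Expected payoff against Wide: (-3)p + 1(1−p) = −4p + 1; against Body: 4p + (-1)(1−p) = 5p − 1.
Setting these equal: −4p + 1 = 5p − 1 ⇒ −9p = -2 ⇒ p = 2/9, and the value is (-4)·(2/9) + 1 = 1/9.
For the receiver: with q = P(Wide), equating Left's and Right's payoffs gives −7q + 4 = 2q − 1 ⇒ q = 5/9.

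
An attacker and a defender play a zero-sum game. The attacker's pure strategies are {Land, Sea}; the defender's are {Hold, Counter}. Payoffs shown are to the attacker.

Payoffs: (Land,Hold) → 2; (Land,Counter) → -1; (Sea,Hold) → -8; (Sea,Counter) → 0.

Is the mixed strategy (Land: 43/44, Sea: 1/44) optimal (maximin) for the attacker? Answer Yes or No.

Against Hold this mix gives (43/44)·2 + (1/44)·(-8) = 39/22.
Against Counter this mix gives (43/44)·(-1) + (1/44)·0 = -43/44.
The defender will play Counter, holding the attacker to -43/44. Shifting weight toward the row that does better against Counter would raise this floor (the equalizing mix achieves -8/11 against both Counter and Hold), so the proposed strategy is not optimal.

No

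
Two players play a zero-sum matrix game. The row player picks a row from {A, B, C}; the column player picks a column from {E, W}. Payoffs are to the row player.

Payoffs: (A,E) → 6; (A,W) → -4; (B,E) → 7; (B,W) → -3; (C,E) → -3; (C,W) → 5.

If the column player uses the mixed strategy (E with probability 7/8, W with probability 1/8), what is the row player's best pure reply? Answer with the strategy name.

B

Expected payoff of A: (7/8)·6 + (1/8)·(-4) = 19/4.
Expected payoff of B: (7/8)·7 + (1/8)·(-3) = 23/4.
Expected payoff of C: (7/8)·(-3) + (1/8)·5 = -2.
The largest is 23/4, so the row player's best response is B.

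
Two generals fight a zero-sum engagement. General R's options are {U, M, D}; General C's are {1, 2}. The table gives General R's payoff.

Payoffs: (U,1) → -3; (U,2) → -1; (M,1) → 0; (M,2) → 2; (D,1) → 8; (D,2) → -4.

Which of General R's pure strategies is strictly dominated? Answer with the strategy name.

M gives a strictly higher payoff than U against every column: 0 > -3, 2 > -1.
So U is strictly dominated and General R never plays it.

U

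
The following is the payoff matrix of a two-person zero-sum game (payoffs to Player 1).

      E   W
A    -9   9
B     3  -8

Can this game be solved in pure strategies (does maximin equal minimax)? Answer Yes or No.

No

Row minima: A → -9, B → -8; maximin = -8.
Column maxima: E → 3, W → 9; minimax = 3.
-8 ≠ 3, so no pure-strategy equilibrium exists.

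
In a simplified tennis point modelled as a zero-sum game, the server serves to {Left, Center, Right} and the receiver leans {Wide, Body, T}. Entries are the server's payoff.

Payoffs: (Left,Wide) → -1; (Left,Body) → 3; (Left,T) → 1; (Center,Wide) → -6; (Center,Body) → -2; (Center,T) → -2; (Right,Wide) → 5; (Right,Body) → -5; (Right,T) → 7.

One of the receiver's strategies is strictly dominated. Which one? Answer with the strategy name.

Wide holds the server's payoff strictly below T in every row: -1 < 1, -6 < -2, 5 < 7.
So T is strictly dominated for the receiver.

T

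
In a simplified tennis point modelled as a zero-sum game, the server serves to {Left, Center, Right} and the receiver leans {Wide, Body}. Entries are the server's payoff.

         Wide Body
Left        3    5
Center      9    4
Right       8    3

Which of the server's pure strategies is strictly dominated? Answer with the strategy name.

Center gives a strictly higher payoff than Right against every column: 9 > 8, 4 > 3.
So Right is strictly dominated and the server never plays it.

Right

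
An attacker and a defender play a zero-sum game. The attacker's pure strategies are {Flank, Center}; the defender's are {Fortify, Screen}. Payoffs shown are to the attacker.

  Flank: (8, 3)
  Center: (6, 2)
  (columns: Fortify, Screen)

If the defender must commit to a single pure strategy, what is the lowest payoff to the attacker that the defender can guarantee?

Column maxima: Fortify → 8, Screen → 3.
The smallest of these is 3.

3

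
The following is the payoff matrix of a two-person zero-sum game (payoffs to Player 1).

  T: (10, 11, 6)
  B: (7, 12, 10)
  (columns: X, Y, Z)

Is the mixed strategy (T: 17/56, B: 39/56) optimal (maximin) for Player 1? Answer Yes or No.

Against X this mix gives (17/56)·10 + (39/56)·7 = 443/56.
Against Y this mix gives (17/56)·11 + (39/56)·12 = 655/56.
Against Z this mix gives (17/56)·6 + (39/56)·10 = 123/14.
Player 2 will play X, holding Player 1 to 443/56. Shifting weight toward the row that does better against X would raise this floor (the equalizing mix achieves 58/7 against both X and Z), so the proposed strategy is not optimal.

No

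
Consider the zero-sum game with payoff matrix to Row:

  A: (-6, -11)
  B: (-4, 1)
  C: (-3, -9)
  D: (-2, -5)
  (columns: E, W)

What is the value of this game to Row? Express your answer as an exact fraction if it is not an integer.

Row minima: A → -11, B → -4, C → -9, D → -5; maximin = -4.
Column maxima: E → -2, W → 1; minimax = -2.
-4 ≠ -2, so there is no saddle point; optimal play is mixed.
A is strictly dominated by B, so Row never plays it.
C is strictly dominated by D, so Row never plays it.
On the remaining 2×2 (B, D vs E, W):
Let Row play B with probability p. Expected payoff against E: (-4)p + (-2)(1−p) = −2p − 2; against W: 1p + (-5)(1−p) = 6p − 5.
Setting these equal: −2p − 2 = 6p − 5 ⇒ −8p = -3 ⇒ p = 3/8, and the value is (-2)·(3/8) − 2 = -11/4.
For Column: with q = P(E), equating B's and D's payoffs gives −5q + 1 = 3q − 5 ⇒ q = 3/4.

-11/4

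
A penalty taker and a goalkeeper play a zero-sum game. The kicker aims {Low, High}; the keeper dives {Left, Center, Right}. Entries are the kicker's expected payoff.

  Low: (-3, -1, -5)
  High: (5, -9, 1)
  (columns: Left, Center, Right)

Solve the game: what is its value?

-23/7

Row minima: Low → -5, High → -9; maximin = -5.
Column maxima: Left → 5, Center → -1, Right → 1; minimax = -1.
-5 ≠ -1, so there is no saddle point; optimal play is mixed.
Left is strictly dominated by Right (it gives the kicker strictly more in every row), so the keeper never plays it.
On the remaining 2×2 (Low, High vs Center, Right):
Let the kicker play Low with probability p. Expected payoff against Center: (-1)p + (-9)(1−p) = 8p − 9; against Right: (-5)p + 1(1−p) = −6p + 1.
Setting these equal: 8p − 9 = −6p + 1 ⇒ 14p = 10 ⇒ p = 5/7, and the value is (8)·(5/7) − 9 = -23/7.
For the keeper: with q = P(Center), equating Low's and High's payoffs gives 4q − 5 = −10q + 1 ⇒ q = 3/7.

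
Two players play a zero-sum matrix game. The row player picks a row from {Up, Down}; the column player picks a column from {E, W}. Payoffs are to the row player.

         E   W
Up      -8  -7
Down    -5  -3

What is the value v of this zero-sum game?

Row minima: Up → -8, Down → -5; maximin = -5.
Column maxima: E → -5, W → -3; minimax = -5.
Since maximin = minimax = -5, there is a saddle point and the value is -5.

-5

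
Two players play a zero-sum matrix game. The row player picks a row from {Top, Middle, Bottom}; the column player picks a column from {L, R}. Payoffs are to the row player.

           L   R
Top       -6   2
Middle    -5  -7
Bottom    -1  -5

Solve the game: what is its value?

-8/3

Row minima: Top → -6, Middle → -7, Bottom → -5; maximin = -5.
Column maxima: L → -1, R → 2; minimax = -1.
-5 ≠ -1, so there is no saddle point; optimal play is mixed.
Middle is strictly dominated by Bottom, so the row player never plays it.
On the remaining 2×2 (Top, Bottom vs L, R):
Let the row player play Top with probability p. Expected payoff against L: (-6)p + (-1)(1−p) = −5p − 1; against R: 2p + (-5)(1−p) = 7p − 5.
Setting these equal: −5p − 1 = 7p − 5 ⇒ −12p = -4 ⇒ p = 1/3, and the value is (-5)·(1/3) − 1 = -8/3.
For the column player: with q = P(L), equating Top's and Bottom's payoffs gives −8q + 2 = 4q − 5 ⇒ q = 7/12.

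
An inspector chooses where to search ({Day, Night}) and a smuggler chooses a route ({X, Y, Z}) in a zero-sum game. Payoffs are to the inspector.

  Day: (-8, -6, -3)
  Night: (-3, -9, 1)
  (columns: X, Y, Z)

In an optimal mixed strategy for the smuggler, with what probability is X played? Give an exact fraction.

Row minima: Day → -8, Night → -9; maximin = -8.
Column maxima: X → -3, Y → -6, Z → 1; minimax = -6.
-8 ≠ -6, so there is no saddle point; optimal play is mixed.
Z is strictly dominated by X (it gives the inspector strictly more in every row), so the smuggler never plays it.
On the remaining 2×2 (Day, Night vs X, Y):
Let the inspector play Day with probability p. Expected payoff against X: (-8)p + (-3)(1−p) = −5p − 3; against Y: (-6)p + (-9)(1−p) = 3p − 9.
Setting these equal: −5p − 3 = 3p − 9 ⇒ −8p = -6 ⇒ p = 3/4, and the value is (-5)·(3/4) − 3 = -27/4.
For the smuggler: with q = P(X), equating Day's and Night's payoffs gives −2q − 6 = 6q − 9 ⇒ q = 3/8.

3/8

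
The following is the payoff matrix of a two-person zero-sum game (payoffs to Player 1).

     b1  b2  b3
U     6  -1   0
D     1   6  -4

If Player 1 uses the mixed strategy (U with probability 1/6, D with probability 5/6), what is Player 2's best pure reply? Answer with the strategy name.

If Player 2 plays b1, Player 1's expected payoff is (1/6)·6 + (5/6)·1 = 11/6.
If Player 2 plays b2, Player 1's expected payoff is (1/6)·(-1) + (5/6)·6 = 29/6.
If Player 2 plays b3, Player 1's expected payoff is (1/6)·0 + (5/6)·(-4) = -10/3.
Player 2 minimizes Player 1's payoff; the smallest is -10/3, so the best response is b3.

b3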